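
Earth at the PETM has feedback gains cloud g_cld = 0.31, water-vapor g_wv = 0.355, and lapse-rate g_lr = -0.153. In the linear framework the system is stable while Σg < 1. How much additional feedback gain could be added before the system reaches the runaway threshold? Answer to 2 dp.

Current total gain = 0.31 + 0.355 − 0.153 = 0.512.
Margin to runaway = 1 − 0.512 = 0.49.

0.49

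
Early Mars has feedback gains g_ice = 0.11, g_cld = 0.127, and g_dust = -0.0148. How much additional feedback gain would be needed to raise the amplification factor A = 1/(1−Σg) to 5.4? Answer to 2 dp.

0.59

Current total gain = 0.2222.
Target gain for A = 5.4: g* = 1 − 1/5.4 = 0.8148.
Additional gain needed = 0.8148 − 0.2222 = 0.59.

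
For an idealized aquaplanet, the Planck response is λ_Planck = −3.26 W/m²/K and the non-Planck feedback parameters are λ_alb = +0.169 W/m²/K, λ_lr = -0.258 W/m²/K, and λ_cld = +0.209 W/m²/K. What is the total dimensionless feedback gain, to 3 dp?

0.037

Convert to gains: g_alb = 0.169/3.26 = 0.05184; g_lr = -0.258/3.26 = -0.07914; g_cld = 0.209/3.26 = 0.06411.
Total gain g = 0.03681.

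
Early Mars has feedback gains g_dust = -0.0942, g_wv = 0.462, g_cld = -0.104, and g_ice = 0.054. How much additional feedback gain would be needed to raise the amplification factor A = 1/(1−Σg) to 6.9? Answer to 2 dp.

0.54

Current total gain = 0.3178.
Target gain for A = 6.9: g* = 1 − 1/6.9 = 0.8551.
Additional gain needed = 0.8551 − 0.3178 = 0.54.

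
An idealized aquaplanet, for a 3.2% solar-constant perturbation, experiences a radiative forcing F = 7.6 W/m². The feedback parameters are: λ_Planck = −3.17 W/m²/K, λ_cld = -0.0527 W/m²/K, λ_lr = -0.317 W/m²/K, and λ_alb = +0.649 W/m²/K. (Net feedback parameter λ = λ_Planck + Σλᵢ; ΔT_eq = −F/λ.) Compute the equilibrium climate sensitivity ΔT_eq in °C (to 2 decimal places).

Net feedback parameter λ = (−3.17) + (-0.0527) + (-0.317) + (+0.649) = -2.8907 W/m²/K.
ΔT = −F/λ = −7.6/(-2.8907) = 2.63 °C.

2.63 °C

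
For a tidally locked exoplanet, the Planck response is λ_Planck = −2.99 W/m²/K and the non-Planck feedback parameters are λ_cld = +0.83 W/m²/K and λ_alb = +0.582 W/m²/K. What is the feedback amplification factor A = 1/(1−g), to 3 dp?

Convert to gains: g_cld = 0.83/2.99 = 0.2776; g_alb = 0.582/2.99 = 0.1946.
Total gain g = 0.4722.
A = 1/(1 − 0.4722) = 1.895.

1.895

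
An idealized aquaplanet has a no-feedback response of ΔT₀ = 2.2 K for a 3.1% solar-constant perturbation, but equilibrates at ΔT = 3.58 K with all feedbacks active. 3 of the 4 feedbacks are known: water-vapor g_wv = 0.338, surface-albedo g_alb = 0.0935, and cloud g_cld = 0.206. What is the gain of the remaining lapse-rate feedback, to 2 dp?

-0.25

Amplification A = ΔT/ΔT₀ = 3.58/2.2 = 1.627.
Total gain g = 1 − 1/A = 1 − 1/1.627 = 0.3854.
Known gains sum to 0.338 + 0.0935 + 0.206 = 0.6375.
g_lr = 0.3854 − 0.6375 = -0.25.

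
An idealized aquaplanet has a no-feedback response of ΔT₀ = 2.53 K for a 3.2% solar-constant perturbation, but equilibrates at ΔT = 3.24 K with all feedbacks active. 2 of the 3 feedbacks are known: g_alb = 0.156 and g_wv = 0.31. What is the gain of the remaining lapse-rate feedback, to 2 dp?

Amplification A = ΔT/ΔT₀ = 3.24/2.53 = 1.281.
Total gain g = 1 − 1/A = 1 − 1/1.281 = 0.2194.
Known gains sum to 0.156 + 0.31 = 0.466.
g_lr = 0.2194 − 0.466 = -0.25.

-0.25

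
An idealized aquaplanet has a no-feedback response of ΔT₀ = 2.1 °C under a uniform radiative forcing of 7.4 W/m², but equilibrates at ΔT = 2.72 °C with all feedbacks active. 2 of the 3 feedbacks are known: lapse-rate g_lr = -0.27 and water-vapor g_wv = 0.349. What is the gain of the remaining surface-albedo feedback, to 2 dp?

Amplification A = ΔT/ΔT₀ = 2.72/2.1 = 1.295.
Total gain g = 1 − 1/A = 1 − 1/1.295 = 0.2278.
Known gains sum to -0.27 + 0.349 = 0.079.
g_alb = 0.2278 − 0.079 = 0.15.

0.15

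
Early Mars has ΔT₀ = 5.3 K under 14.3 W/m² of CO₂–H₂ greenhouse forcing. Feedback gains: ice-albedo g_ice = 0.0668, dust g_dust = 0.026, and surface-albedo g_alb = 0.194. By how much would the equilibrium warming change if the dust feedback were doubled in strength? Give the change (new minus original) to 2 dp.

Original: g = 0.2868, ΔT = 5.3/(1−0.2868) = 7.4313 K.
With doubled dust: g' = 0.3128, ΔT' = 5.3/(1−0.3128) = 7.7125 K.
Change = 7.7125 − 7.4313 = 0.28 K.

0.28 K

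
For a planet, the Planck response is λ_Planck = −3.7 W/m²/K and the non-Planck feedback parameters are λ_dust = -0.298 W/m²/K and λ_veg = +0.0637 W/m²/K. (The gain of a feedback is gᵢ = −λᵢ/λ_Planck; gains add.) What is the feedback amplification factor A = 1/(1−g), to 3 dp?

Convert to gains: g_dust = -0.298/3.7 = -0.08054; g_veg = 0.0637/3.7 = 0.01722.
Total gain g = -0.06332.
A = 1/(1 + 0.06332) = 0.940.

0.940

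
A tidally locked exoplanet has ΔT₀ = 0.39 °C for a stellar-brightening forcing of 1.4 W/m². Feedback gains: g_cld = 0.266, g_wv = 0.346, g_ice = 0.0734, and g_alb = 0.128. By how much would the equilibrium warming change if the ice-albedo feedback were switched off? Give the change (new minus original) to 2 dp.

Original: g = 0.8134, ΔT = 0.39/(1−0.8134) = 2.0900 °C.
Without ice-albedo: g' = 0.74, ΔT' = 0.39/(1−0.74) = 1.5000 °C.
Change = 1.5000 − 2.0900 = -0.59 °C.

-0.59 °C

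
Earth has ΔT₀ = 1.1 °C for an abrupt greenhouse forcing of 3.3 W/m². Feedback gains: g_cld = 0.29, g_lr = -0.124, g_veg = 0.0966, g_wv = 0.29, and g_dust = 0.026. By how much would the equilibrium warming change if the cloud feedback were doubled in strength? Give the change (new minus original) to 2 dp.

5.76 °C

Original: g = 0.5786, ΔT = 1.1/(1−0.5786) = 2.6103 °C.
With doubled cloud: g' = 0.8686, ΔT' = 1.1/(1−0.8686) = 8.3714 °C.
Change = 8.3714 − 2.6103 = 5.76 °C.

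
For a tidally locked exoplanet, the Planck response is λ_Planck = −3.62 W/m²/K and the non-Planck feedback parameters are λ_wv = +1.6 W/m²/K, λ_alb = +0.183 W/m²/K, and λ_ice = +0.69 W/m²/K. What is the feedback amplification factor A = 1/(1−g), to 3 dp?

3.156

Convert to gains: g_wv = 1.6/3.62 = 0.442; g_alb = 0.183/3.62 = 0.05055; g_ice = 0.69/3.62 = 0.1906.
Total gain g = 0.68315.
A = 1/(1 − 0.68315) = 3.156.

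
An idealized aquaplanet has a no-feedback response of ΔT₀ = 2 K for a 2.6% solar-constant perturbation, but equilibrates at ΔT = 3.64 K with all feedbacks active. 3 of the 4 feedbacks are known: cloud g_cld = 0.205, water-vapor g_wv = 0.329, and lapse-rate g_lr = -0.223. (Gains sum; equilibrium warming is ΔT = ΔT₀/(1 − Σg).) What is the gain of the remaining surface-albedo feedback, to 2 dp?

Amplification A = ΔT/ΔT₀ = 3.64/2 = 1.82.
Total gain g = 1 − 1/A = 1 − 1/1.82 = 0.4505.
Known gains sum to 0.205 + 0.329 − 0.223 = 0.311.
g_alb = 0.4505 − 0.311 = 0.14.

0.14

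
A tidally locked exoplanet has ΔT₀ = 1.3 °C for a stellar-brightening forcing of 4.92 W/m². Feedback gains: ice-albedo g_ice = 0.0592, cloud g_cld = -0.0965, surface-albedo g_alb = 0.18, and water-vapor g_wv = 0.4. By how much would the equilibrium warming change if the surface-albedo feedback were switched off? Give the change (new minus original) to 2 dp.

-0.80 °C

Original: g = 0.5427, ΔT = 1.3/(1−0.5427) = 2.8428 °C.
Without surface-albedo: g' = 0.3627, ΔT' = 1.3/(1−0.3627) = 2.0399 °C.
Change = 2.0399 − 2.8428 = -0.80 °C.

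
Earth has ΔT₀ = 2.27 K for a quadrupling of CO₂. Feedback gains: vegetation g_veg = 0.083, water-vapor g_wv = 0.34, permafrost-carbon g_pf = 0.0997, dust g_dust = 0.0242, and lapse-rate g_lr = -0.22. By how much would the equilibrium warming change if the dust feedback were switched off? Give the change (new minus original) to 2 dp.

-0.12 K

Original: g = 0.3269, ΔT = 2.27/(1−0.3269) = 3.3725 K.
Without dust: g' = 0.3027, ΔT' = 2.27/(1−0.3027) = 3.2554 K.
Change = 3.2554 − 3.3725 = -0.12 K.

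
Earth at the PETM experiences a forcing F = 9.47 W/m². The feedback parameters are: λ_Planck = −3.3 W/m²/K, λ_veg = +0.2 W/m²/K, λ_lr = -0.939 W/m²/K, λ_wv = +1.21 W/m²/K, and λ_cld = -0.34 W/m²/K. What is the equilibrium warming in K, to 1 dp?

Net feedback parameter λ = (−3.3) + (+0.2) + (-0.939) + (+1.21) + (-0.34) = -3.169 W/m²/K.
ΔT = −F/λ = −9.47/(-3.169) = 3.0 K.

3.0 K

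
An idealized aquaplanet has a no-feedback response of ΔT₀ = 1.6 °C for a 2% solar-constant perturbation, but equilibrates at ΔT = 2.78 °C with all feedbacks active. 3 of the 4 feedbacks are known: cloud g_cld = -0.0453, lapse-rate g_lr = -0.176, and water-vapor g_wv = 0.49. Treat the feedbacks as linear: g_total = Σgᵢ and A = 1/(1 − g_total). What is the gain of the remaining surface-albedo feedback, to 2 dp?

0.16

Amplification A = ΔT/ΔT₀ = 2.78/1.6 = 1.737.
Total gain g = 1 − 1/A = 1 − 1/1.737 = 0.4243.
Known gains sum to -0.0453 − 0.176 + 0.49 = 0.2687.
g_alb = 0.4243 − 0.2687 = 0.16.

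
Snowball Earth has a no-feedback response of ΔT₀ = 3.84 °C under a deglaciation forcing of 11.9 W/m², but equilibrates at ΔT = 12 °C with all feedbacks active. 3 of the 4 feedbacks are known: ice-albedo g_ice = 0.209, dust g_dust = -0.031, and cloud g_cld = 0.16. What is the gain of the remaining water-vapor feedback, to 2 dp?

Amplification A = ΔT/ΔT₀ = 12/3.84 = 3.125.
Total gain g = 1 − 1/A = 1 − 1/3.125 = 0.68.
Known gains sum to 0.209 − 0.031 + 0.16 = 0.338.
g_wv = 0.68 − 0.338 = 0.34.

0.34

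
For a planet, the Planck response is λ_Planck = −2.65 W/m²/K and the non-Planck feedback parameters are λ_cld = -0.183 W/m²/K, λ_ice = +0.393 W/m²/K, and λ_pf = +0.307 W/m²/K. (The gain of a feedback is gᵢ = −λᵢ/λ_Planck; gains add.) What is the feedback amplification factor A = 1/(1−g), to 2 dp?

1.24

Convert to gains: g_cld = -0.183/2.65 = -0.06906; g_ice = 0.393/2.65 = 0.1483; g_pf = 0.307/2.65 = 0.1158.
Total gain g = 0.19504.
A = 1/(1 − 0.19504) = 1.24.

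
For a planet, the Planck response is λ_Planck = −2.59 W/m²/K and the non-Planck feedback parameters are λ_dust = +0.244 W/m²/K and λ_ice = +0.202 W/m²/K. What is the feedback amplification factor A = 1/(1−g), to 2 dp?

1.21

Convert to gains: g_dust = 0.244/2.59 = 0.09421; g_ice = 0.202/2.59 = 0.07799.
Total gain g = 0.1722.
A = 1/(1 − 0.1722) = 1.21.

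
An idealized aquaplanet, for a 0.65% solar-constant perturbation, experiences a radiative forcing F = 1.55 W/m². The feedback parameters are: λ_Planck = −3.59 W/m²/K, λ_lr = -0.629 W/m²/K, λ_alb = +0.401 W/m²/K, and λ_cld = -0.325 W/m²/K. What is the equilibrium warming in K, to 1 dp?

0.4 K

Net feedback parameter λ = (−3.59) + (-0.629) + (+0.401) + (-0.325) = -4.143 W/m²/K.
ΔT = −F/λ = −1.55/(-4.143) = 0.4 K.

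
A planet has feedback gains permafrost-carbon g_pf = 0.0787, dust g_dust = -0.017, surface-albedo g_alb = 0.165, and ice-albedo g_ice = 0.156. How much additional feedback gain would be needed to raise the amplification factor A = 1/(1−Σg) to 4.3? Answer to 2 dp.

0.38

Current total gain = 0.3827.
Target gain for A = 4.3: g* = 1 − 1/4.3 = 0.7674.
Additional gain needed = 0.7674 − 0.3827 = 0.38.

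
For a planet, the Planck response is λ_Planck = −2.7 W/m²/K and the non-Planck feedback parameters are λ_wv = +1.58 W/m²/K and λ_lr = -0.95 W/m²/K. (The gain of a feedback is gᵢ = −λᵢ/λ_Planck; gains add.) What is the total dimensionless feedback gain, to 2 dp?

Convert to gains: g_wv = 1.58/2.7 = 0.5852; g_lr = -0.95/2.7 = -0.3519.
Total gain g = 0.2333.

0.23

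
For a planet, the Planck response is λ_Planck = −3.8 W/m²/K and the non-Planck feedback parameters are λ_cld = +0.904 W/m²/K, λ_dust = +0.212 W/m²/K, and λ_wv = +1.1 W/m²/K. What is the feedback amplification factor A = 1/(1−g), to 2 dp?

2.40

Convert to gains: g_cld = 0.904/3.8 = 0.2379; g_dust = 0.212/3.8 = 0.05579; g_wv = 1.1/3.8 = 0.2895.
Total gain g = 0.58319.
A = 1/(1 − 0.58319) = 2.40.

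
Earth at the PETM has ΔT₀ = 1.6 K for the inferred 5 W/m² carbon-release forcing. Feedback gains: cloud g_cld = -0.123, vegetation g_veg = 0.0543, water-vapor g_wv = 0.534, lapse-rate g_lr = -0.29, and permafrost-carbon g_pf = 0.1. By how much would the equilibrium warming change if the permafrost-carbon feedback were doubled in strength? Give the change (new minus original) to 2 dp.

Original: g = 0.2753, ΔT = 1.6/(1−0.2753) = 2.2078 K.
With doubled permafrost-carbon: g' = 0.3753, ΔT' = 1.6/(1−0.3753) = 2.5612 K.
Change = 2.5612 − 2.2078 = 0.35 K.

0.35 K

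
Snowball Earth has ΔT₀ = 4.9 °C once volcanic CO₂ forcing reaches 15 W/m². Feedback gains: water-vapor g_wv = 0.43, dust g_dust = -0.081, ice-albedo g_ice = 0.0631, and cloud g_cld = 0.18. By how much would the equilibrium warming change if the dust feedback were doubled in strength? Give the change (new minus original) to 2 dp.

-1.99 °C

Original: g = 0.5921, ΔT = 4.9/(1−0.5921) = 12.0127 °C.
With doubled dust: g' = 0.5111, ΔT' = 4.9/(1−0.5111) = 10.0225 °C.
Change = 10.0225 − 12.0127 = -1.99 °C.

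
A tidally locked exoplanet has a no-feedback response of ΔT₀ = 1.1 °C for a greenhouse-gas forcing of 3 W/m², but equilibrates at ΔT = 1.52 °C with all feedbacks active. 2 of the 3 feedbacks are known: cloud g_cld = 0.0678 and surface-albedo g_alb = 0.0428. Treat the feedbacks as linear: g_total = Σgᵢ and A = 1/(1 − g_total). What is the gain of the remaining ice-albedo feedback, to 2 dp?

Amplification A = ΔT/ΔT₀ = 1.52/1.1 = 1.382.
Total gain g = 1 − 1/A = 1 − 1/1.382 = 0.2764.
Known gains sum to 0.0678 + 0.0428 = 0.1106.
g_ice = 0.2764 − 0.1106 = 0.17.

0.17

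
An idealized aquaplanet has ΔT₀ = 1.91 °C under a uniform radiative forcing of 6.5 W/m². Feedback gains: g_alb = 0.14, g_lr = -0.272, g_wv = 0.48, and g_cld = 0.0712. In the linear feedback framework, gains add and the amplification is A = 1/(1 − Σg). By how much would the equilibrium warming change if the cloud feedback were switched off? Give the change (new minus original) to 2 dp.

Original: g = 0.4192, ΔT = 1.91/(1−0.4192) = 3.2886 °C.
Without cloud: g' = 0.348, ΔT' = 1.91/(1−0.348) = 2.9294 °C.
Change = 2.9294 − 3.2886 = -0.36 °C.

-0.36 °C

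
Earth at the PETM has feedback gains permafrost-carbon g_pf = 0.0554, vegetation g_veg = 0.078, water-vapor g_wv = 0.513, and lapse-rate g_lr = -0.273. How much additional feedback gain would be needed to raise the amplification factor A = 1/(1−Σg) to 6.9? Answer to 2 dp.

Current total gain = 0.3734.
Target gain for A = 6.9: g* = 1 − 1/6.9 = 0.8551.
Additional gain needed = 0.8551 − 0.3734 = 0.48.

0.48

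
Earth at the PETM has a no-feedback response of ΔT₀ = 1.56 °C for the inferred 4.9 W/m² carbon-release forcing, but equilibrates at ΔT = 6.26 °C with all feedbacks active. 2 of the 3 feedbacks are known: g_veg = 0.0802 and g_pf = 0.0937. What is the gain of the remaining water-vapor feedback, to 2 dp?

0.58

Amplification A = ΔT/ΔT₀ = 6.26/1.56 = 4.013.
Total gain g = 1 − 1/A = 1 − 1/4.013 = 0.7508.
Known gains sum to 0.0802 + 0.0937 = 0.1739.
g_wv = 0.7508 − 0.1739 = 0.58.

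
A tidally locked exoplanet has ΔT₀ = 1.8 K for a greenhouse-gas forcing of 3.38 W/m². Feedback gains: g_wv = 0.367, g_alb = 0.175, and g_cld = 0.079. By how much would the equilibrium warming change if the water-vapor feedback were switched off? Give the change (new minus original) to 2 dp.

-2.34 K

Original: g = 0.621, ΔT = 1.8/(1−0.621) = 4.7493 K.
Without water-vapor: g' = 0.254, ΔT' = 1.8/(1−0.254) = 2.4129 K.
Change = 2.4129 − 4.7493 = -2.34 K.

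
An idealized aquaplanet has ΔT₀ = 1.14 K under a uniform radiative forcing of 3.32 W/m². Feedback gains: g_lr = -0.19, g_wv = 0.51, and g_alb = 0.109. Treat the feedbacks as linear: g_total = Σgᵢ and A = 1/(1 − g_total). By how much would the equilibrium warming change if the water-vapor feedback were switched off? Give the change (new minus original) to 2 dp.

Original: g = 0.429, ΔT = 1.14/(1−0.429) = 1.9965 K.
Without water-vapor: g' = -0.081, ΔT' = 1.14/(1+0.081) = 1.0546 K.
Change = 1.0546 − 1.9965 = -0.94 K.

-0.94 K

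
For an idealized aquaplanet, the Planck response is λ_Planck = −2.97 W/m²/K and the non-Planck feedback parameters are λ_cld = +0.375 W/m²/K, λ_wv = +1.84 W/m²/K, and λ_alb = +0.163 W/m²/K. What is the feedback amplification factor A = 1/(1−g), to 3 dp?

Convert to gains: g_cld = 0.375/2.97 = 0.1263; g_wv = 1.84/2.97 = 0.6195; g_alb = 0.163/2.97 = 0.05488.
Total gain g = 0.80068.
A = 1/(1 − 0.80068) = 5.017.

5.017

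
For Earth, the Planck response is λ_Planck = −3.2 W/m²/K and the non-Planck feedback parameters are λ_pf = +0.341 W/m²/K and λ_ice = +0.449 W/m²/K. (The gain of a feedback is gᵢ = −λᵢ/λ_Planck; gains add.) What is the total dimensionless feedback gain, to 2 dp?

0.25

Convert to gains: g_pf = 0.341/3.2 = 0.1066; g_ice = 0.449/3.2 = 0.1403.
Total gain g = 0.2469.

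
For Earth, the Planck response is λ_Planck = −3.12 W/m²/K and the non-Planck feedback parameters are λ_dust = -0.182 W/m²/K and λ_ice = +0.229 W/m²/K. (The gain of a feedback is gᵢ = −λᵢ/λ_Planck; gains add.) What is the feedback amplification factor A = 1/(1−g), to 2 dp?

Convert to gains: g_dust = -0.182/3.12 = -0.05833; g_ice = 0.229/3.12 = 0.0734.
Total gain g = 0.01507.
A = 1/(1 − 0.01507) = 1.02.

1.02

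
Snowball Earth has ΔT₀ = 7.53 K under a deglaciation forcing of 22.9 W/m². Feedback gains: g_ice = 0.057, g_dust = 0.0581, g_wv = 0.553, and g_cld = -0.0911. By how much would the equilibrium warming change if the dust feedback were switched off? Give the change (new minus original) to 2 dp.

-2.15 K

Original: g = 0.577, ΔT = 7.53/(1−0.577) = 17.8014 K.
Without dust: g' = 0.5189, ΔT' = 7.53/(1−0.5189) = 15.6516 K.
Change = 15.6516 − 17.8014 = -2.15 K.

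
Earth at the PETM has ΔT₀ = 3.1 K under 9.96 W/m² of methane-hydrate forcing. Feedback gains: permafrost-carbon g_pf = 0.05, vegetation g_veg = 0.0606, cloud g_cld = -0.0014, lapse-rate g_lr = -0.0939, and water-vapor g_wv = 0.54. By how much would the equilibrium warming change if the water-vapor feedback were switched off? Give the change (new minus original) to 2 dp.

Original: g = 0.5553, ΔT = 3.1/(1−0.5553) = 6.9710 K.
Without water-vapor: g' = 0.0153, ΔT' = 3.1/(1−0.0153) = 3.1482 K.
Change = 3.1482 − 6.9710 = -3.82 K.

-3.82 K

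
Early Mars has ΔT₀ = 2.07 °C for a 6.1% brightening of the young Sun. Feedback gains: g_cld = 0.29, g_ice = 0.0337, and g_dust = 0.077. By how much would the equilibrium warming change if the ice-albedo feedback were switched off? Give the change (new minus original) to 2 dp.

-0.18 °C

Original: g = 0.4007, ΔT = 2.07/(1−0.4007) = 3.4540 °C.
Without ice-albedo: g' = 0.367, ΔT' = 2.07/(1−0.367) = 3.2701 °C.
Change = 3.2701 − 3.4540 = -0.18 °C.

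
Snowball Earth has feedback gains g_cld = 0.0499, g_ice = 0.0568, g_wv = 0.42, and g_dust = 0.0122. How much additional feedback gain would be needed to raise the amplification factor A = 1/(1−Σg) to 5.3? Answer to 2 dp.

Current total gain = 0.5389.
Target gain for A = 5.3: g* = 1 − 1/5.3 = 0.8113.
Additional gain needed = 0.8113 − 0.5389 = 0.27.

0.27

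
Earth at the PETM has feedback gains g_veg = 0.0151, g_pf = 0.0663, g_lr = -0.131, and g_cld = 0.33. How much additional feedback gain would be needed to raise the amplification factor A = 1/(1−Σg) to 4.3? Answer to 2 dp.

Current total gain = 0.2804.
Target gain for A = 4.3: g* = 1 − 1/4.3 = 0.7674.
Additional gain needed = 0.7674 − 0.2804 = 0.49.

0.49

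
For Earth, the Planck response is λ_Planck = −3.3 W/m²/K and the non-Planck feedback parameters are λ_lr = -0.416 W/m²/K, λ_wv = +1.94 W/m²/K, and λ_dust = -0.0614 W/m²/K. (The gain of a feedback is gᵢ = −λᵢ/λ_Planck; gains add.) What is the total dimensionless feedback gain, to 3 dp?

Convert to gains: g_lr = -0.416/3.3 = -0.1261; g_wv = 1.94/3.3 = 0.5879; g_dust = -0.0614/3.3 = -0.01861.
Total gain g = 0.44319.

0.443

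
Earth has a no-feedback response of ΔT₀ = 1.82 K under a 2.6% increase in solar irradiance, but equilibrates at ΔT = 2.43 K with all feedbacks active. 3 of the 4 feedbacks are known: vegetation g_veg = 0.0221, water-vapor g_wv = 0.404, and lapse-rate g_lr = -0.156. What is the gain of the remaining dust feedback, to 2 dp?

-0.02

Amplification A = ΔT/ΔT₀ = 2.43/1.82 = 1.335.
Total gain g = 1 − 1/A = 1 − 1/1.335 = 0.2509.
Known gains sum to 0.0221 + 0.404 − 0.156 = 0.2701.
g_dust = 0.2509 − 0.2701 = -0.02.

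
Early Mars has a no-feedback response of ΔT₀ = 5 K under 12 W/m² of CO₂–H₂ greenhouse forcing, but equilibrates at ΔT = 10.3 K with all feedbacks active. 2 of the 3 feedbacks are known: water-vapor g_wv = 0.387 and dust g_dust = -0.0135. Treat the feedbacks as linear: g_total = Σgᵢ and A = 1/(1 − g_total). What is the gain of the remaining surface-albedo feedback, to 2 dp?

0.14

Amplification A = ΔT/ΔT₀ = 10.3/5 = 2.06.
Total gain g = 1 − 1/A = 1 − 1/2.06 = 0.5146.
Known gains sum to 0.387 − 0.0135 = 0.3735.
g_alb = 0.5146 − 0.3735 = 0.14.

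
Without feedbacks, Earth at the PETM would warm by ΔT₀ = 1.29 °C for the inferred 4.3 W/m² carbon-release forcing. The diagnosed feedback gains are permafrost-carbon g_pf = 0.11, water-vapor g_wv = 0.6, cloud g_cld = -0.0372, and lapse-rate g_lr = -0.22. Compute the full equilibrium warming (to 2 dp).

Total gain g = 0.11 + 0.6 − 0.0372 − 0.22 = 0.4528.
Amplification A = 1/(1 − 0.4528) = 1.827.
ΔT = 1.29 × 1.827 = 2.36 °C.

2.36 °C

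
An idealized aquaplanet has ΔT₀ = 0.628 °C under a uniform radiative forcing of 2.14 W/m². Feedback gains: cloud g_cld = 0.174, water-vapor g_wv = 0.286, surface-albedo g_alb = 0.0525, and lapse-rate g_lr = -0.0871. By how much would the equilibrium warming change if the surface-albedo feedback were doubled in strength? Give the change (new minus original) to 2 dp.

Original: g = 0.4254, ΔT = 0.628/(1−0.4254) = 1.0929 °C.
With doubled surface-albedo: g' = 0.4779, ΔT' = 0.628/(1−0.4779) = 1.2028 °C.
Change = 1.2028 − 1.0929 = 0.11 °C.

0.11 °C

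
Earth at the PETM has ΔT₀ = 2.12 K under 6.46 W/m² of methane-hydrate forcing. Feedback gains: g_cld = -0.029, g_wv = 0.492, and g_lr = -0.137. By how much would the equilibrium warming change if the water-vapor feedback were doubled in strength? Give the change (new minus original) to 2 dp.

Original: g = 0.326, ΔT = 2.12/(1−0.326) = 3.1454 K.
With doubled water-vapor: g' = 0.818, ΔT' = 2.12/(1−0.818) = 11.6484 K.
Change = 11.6484 − 3.1454 = 8.50 K.

8.50 K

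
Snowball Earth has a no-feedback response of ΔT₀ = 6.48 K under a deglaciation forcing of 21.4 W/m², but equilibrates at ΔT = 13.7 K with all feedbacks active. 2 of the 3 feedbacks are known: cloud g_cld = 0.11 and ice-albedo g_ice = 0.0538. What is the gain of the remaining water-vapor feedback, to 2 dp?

Amplification A = ΔT/ΔT₀ = 13.7/6.48 = 2.114.
Total gain g = 1 − 1/A = 1 − 1/2.114 = 0.527.
Known gains sum to 0.11 + 0.0538 = 0.1638.
g_wv = 0.527 − 0.1638 = 0.36.

0.36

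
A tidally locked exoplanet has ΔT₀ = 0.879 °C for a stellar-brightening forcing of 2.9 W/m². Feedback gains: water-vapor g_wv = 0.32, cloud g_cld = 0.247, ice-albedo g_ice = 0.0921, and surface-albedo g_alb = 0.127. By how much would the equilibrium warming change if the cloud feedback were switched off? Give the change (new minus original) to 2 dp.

Original: g = 0.7861, ΔT = 0.879/(1−0.7861) = 4.1094 °C.
Without cloud: g' = 0.5391, ΔT' = 0.879/(1−0.5391) = 1.9071 °C.
Change = 1.9071 − 4.1094 = -2.20 °C.

-2.20 °C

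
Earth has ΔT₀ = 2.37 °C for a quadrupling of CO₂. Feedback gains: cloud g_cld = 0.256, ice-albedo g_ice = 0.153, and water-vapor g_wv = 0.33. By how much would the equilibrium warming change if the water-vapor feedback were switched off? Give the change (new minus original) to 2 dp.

-5.07 °C

Original: g = 0.739, ΔT = 2.37/(1−0.739) = 9.0805 °C.
Without water-vapor: g' = 0.409, ΔT' = 2.37/(1−0.409) = 4.0102 °C.
Change = 4.0102 − 9.0805 = -5.07 °C.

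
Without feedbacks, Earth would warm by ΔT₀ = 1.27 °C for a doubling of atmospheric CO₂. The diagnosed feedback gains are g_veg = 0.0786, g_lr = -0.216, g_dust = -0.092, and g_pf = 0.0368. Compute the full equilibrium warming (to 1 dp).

1.1 °C

Total gain g = 0.0786 − 0.216 − 0.092 + 0.0368 = -0.1926.
Amplification A = 1/(1 + 0.1926) = 0.8385.
ΔT = 1.27 × 0.8385 = 1.1 °C.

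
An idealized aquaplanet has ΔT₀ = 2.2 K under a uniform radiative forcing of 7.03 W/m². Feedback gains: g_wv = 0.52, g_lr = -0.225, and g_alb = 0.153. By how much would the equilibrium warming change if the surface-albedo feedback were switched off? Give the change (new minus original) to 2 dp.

Original: g = 0.448, ΔT = 2.2/(1−0.448) = 3.9855 K.
Without surface-albedo: g' = 0.295, ΔT' = 2.2/(1−0.295) = 3.1206 K.
Change = 3.1206 − 3.9855 = -0.86 K.

-0.86 K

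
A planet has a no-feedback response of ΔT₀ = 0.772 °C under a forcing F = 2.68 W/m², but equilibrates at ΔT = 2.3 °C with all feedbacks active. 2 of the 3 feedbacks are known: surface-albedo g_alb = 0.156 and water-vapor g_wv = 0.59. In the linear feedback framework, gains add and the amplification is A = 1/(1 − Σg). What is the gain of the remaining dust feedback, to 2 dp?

-0.08

Amplification A = ΔT/ΔT₀ = 2.3/0.772 = 2.979.
Total gain g = 1 − 1/A = 1 − 1/2.979 = 0.6643.
Known gains sum to 0.156 + 0.59 = 0.746.
g_dust = 0.6643 − 0.746 = -0.08.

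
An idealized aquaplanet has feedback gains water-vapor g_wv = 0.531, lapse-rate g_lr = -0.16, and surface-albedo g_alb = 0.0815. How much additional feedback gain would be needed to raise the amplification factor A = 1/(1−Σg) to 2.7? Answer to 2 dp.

0.18

Current total gain = 0.4525.
Target gain for A = 2.7: g* = 1 − 1/2.7 = 0.6296.
Additional gain needed = 0.6296 − 0.4525 = 0.18.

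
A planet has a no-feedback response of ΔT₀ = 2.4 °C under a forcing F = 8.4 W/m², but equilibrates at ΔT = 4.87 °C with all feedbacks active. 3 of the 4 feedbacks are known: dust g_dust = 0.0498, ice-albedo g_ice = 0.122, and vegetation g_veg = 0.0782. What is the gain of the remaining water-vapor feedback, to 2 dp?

0.26

Amplification A = ΔT/ΔT₀ = 4.87/2.4 = 2.029.
Total gain g = 1 − 1/A = 1 − 1/2.029 = 0.5071.
Known gains sum to 0.0498 + 0.122 + 0.0782 = 0.25.
g_wv = 0.5071 − 0.25 = 0.26.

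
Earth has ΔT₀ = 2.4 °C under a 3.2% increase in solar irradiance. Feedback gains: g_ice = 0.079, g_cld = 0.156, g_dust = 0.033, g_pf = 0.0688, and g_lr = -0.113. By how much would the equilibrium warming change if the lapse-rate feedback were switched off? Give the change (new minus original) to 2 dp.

0.53 °C

Original: g = 0.2238, ΔT = 2.4/(1−0.2238) = 3.0920 °C.
Without lapse-rate: g' = 0.3368, ΔT' = 2.4/(1−0.3368) = 3.6188 °C.
Change = 3.6188 − 3.0920 = 0.53 °C.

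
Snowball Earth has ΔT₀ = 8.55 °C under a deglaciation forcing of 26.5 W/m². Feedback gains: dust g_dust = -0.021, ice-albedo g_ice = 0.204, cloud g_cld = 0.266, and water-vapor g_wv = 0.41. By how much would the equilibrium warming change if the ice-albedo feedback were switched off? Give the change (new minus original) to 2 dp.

Original: g = 0.859, ΔT = 8.55/(1−0.859) = 60.6383 °C.
Without ice-albedo: g' = 0.655, ΔT' = 8.55/(1−0.655) = 24.7826 °C.
Change = 24.7826 − 60.6383 = -35.86 °C.

-35.86 °C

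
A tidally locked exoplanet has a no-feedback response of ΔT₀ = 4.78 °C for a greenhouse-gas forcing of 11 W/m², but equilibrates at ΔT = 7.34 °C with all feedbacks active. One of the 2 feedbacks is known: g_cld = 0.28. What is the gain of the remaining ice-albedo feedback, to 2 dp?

0.07

Amplification A = ΔT/ΔT₀ = 7.34/4.78 = 1.536.
Total gain g = 1 − 1/A = 1 − 1/1.536 = 0.349.
The known gain is 0.28.
g_ice = 0.349 − 0.28 = 0.07.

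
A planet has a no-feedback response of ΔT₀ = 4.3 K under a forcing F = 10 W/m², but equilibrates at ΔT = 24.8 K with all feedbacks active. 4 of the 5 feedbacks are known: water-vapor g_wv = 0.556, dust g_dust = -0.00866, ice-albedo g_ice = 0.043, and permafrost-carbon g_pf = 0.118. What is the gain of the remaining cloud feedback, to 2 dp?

0.12

Amplification A = ΔT/ΔT₀ = 24.8/4.3 = 5.767.
Total gain g = 1 − 1/A = 1 − 1/5.767 = 0.8266.
Known gains sum to 0.556 − 0.00866 + 0.043 + 0.118 = 0.70834.
g_cld = 0.8266 − 0.70834 = 0.12.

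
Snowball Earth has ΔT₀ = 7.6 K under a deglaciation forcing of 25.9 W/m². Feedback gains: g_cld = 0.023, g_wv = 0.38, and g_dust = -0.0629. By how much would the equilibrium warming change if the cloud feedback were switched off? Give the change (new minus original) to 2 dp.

-0.39 K

Original: g = 0.3401, ΔT = 7.6/(1−0.3401) = 11.5169 K.
Without cloud: g' = 0.3171, ΔT' = 7.6/(1−0.3171) = 11.1290 K.
Change = 11.1290 − 11.5169 = -0.39 K.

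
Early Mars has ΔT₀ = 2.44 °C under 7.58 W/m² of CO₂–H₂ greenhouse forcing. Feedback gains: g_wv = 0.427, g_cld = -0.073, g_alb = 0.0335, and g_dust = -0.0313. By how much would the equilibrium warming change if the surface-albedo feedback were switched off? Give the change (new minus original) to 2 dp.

Original: g = 0.3562, ΔT = 2.44/(1−0.3562) = 3.7900 °C.
Without surface-albedo: g' = 0.3227, ΔT' = 2.44/(1−0.3227) = 3.6025 °C.
Change = 3.6025 − 3.7900 = -0.19 °C.

-0.19 °C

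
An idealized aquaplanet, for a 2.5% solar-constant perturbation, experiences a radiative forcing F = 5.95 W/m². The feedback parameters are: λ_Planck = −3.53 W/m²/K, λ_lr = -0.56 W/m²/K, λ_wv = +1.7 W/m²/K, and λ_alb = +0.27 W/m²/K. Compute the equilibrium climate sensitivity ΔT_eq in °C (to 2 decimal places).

2.81 °C

Net feedback parameter λ = (−3.53) + (-0.56) + (+1.7) + (+0.27) = -2.12 W/m²/K.
ΔT = −F/λ = −5.95/(-2.12) = 2.81 °C.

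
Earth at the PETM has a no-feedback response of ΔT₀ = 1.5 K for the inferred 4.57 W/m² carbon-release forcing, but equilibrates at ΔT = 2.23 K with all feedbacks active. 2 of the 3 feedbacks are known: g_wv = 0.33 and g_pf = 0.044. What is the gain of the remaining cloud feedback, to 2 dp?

-0.05

Amplification A = ΔT/ΔT₀ = 2.23/1.5 = 1.487.
Total gain g = 1 − 1/A = 1 − 1/1.487 = 0.3275.
Known gains sum to 0.33 + 0.044 = 0.374.
g_cld = 0.3275 − 0.374 = -0.05.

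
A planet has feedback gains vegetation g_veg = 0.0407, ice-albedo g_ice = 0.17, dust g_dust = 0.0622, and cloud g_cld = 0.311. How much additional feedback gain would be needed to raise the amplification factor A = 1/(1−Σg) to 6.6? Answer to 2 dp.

Current total gain = 0.5839.
Target gain for A = 6.6: g* = 1 − 1/6.6 = 0.8485.
Additional gain needed = 0.8485 − 0.5839 = 0.26.

0.26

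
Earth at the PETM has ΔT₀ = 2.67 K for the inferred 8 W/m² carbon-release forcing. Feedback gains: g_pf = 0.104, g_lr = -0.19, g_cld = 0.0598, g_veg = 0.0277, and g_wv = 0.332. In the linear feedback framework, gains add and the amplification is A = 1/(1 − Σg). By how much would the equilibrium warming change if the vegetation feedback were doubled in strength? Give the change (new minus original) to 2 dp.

Original: g = 0.3335, ΔT = 2.67/(1−0.3335) = 4.0060 K.
With doubled vegetation: g' = 0.3612, ΔT' = 2.67/(1−0.3612) = 4.1797 K.
Change = 4.1797 − 4.0060 = 0.17 K.

0.17 K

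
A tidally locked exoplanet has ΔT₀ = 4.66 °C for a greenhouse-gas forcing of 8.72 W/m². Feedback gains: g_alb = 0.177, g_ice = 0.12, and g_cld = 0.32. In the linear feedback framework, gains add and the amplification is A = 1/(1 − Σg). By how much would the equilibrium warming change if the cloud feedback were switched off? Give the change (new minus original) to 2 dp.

-5.54 °C

Original: g = 0.617, ΔT = 4.66/(1−0.617) = 12.1671 °C.
Without cloud: g' = 0.297, ΔT' = 4.66/(1−0.297) = 6.6287 °C.
Change = 6.6287 − 12.1671 = -5.54 °C.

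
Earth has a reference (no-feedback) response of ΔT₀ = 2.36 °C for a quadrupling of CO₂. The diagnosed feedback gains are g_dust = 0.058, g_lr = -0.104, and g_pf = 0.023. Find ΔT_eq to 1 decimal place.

Total gain g = 0.058 − 0.104 + 0.023 = -0.023.
Amplification A = 1/(1 + 0.023) = 0.9775.
ΔT = 2.36 × 0.9775 = 2.3 °C.

2.3 °C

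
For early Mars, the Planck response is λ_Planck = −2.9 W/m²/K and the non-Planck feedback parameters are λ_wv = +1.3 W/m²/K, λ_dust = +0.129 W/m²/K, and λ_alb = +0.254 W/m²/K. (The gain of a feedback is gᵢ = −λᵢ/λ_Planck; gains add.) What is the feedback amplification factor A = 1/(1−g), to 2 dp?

Convert to gains: g_wv = 1.3/2.9 = 0.4483; g_dust = 0.129/2.9 = 0.04448; g_alb = 0.254/2.9 = 0.08759.
Total gain g = 0.58037.
A = 1/(1 − 0.58037) = 2.38.

2.38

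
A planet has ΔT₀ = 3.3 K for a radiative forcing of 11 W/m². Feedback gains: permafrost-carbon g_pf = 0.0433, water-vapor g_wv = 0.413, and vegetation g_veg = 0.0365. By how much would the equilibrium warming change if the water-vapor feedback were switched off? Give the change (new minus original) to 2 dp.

-2.92 K

Original: g = 0.4928, ΔT = 3.3/(1−0.4928) = 6.5063 K.
Without water-vapor: g' = 0.0798, ΔT' = 3.3/(1−0.0798) = 3.5862 K.
Change = 3.5862 − 6.5063 = -2.92 K.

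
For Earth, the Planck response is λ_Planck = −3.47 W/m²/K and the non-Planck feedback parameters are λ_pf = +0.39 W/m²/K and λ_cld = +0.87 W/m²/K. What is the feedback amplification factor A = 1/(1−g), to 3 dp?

Convert to gains: g_pf = 0.39/3.47 = 0.1124; g_cld = 0.87/3.47 = 0.2507.
Total gain g = 0.3631.
A = 1/(1 − 0.3631) = 1.570.

1.570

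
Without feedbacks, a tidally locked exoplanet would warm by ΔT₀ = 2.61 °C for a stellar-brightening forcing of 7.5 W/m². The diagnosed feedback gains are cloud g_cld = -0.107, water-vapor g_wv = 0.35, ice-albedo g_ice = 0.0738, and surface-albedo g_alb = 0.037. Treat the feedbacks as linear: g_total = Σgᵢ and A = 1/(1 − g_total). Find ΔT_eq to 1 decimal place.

4.0 °C

Total gain g = -0.107 + 0.35 + 0.0738 + 0.037 = 0.3538.
Amplification A = 1/(1 − 0.3538) = 1.548.
ΔT = 2.61 × 1.548 = 4.0 °C.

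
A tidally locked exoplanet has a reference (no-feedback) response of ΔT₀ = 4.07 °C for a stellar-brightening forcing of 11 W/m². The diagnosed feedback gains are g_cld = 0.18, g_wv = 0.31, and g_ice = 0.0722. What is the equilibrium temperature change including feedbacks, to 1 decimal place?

Total gain g = 0.18 + 0.31 + 0.0722 = 0.5622.
Amplification A = 1/(1 − 0.5622) = 2.284.
ΔT = 4.07 × 2.284 = 9.3 °C.

9.3 °C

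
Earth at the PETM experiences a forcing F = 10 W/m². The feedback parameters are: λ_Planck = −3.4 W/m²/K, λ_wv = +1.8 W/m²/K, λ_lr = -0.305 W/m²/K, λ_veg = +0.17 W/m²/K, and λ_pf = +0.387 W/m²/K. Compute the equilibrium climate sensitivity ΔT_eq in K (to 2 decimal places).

7.42 K

Net feedback parameter λ = (−3.4) + (+1.8) + (-0.305) + (+0.17) + (+0.387) = -1.348 W/m²/K.
ΔT = −F/λ = −10/(-1.348) = 7.42 K.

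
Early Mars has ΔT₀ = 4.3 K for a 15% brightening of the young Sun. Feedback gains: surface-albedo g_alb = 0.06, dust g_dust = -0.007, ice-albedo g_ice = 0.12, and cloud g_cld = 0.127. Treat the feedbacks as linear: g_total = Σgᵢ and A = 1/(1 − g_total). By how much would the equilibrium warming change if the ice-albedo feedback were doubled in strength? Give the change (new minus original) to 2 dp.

1.27 K

Original: g = 0.3, ΔT = 4.3/(1−0.3) = 6.1429 K.
With doubled ice-albedo: g' = 0.42, ΔT' = 4.3/(1−0.42) = 7.4138 K.
Change = 7.4138 − 6.1429 = 1.27 K.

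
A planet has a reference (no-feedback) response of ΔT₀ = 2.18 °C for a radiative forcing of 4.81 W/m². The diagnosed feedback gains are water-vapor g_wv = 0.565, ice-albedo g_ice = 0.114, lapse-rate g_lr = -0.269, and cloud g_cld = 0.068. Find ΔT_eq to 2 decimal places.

Total gain g = 0.565 + 0.114 − 0.269 + 0.068 = 0.478.
Amplification A = 1/(1 − 0.478) = 1.916.
ΔT = 2.18 × 1.916 = 4.18 °C.

4.18 °C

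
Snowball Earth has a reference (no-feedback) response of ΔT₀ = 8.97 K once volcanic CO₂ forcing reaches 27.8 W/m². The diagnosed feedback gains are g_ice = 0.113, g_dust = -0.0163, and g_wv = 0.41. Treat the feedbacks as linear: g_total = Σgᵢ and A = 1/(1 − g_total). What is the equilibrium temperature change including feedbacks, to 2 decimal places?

18.18 K

Total gain g = 0.113 − 0.0163 + 0.41 = 0.5067.
Amplification A = 1/(1 − 0.5067) = 2.027.
ΔT = 8.97 × 2.027 = 18.18 K.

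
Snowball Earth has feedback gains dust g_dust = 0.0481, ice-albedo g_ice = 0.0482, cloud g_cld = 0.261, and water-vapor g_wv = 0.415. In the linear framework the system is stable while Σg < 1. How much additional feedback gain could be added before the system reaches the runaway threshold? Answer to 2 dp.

Current total gain = 0.0481 + 0.0482 + 0.261 + 0.415 = 0.7723.
Margin to runaway = 1 − 0.7723 = 0.23.

0.23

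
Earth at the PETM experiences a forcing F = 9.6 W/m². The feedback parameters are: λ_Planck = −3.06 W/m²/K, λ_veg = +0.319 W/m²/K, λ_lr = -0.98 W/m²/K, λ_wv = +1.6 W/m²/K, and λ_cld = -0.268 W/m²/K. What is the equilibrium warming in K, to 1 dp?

4.0 K

Net feedback parameter λ = (−3.06) + (+0.319) + (-0.98) + (+1.6) + (-0.268) = -2.389 W/m²/K.
ΔT = −F/λ = −9.6/(-2.389) = 4.0 K.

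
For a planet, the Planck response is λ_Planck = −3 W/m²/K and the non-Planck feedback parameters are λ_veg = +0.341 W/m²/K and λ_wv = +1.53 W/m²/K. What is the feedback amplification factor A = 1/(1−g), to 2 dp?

2.66

Convert to gains: g_veg = 0.341/3 = 0.1137; g_wv = 1.53/3 = 0.51.
Total gain g = 0.6237.
A = 1/(1 − 0.6237) = 2.66.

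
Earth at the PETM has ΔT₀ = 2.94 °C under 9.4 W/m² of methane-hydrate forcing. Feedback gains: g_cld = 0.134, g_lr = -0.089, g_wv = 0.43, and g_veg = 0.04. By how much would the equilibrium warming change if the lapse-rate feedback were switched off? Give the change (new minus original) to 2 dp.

Original: g = 0.515, ΔT = 2.94/(1−0.515) = 6.0619 °C.
Without lapse-rate: g' = 0.604, ΔT' = 2.94/(1−0.604) = 7.4242 °C.
Change = 7.4242 − 6.0619 = 1.36 °C.

1.36 °C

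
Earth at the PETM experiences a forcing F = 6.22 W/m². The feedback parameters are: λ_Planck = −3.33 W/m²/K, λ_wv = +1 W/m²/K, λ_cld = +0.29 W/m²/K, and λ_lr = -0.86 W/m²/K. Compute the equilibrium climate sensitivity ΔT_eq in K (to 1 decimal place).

2.1 K

Net feedback parameter λ = (−3.33) + (+1) + (+0.29) + (-0.86) = -2.9 W/m²/K.
ΔT = −F/λ = −6.22/(-2.9) = 2.1 K.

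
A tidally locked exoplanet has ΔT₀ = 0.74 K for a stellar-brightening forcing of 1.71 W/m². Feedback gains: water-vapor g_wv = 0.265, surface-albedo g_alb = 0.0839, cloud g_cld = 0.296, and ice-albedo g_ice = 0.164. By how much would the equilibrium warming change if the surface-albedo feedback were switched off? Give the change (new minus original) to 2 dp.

-1.18 K

Original: g = 0.8089, ΔT = 0.74/(1−0.8089) = 3.8723 K.
Without surface-albedo: g' = 0.725, ΔT' = 0.74/(1−0.725) = 2.6909 K.
Change = 2.6909 − 3.8723 = -1.18 K.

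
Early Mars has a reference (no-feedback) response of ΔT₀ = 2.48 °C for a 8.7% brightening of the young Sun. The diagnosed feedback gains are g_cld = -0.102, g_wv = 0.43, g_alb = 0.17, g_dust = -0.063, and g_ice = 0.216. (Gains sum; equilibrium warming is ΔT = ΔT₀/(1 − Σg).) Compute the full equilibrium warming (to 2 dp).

7.11 °C

Total gain g = -0.102 + 0.43 + 0.17 − 0.063 + 0.216 = 0.651.
Amplification A = 1/(1 − 0.651) = 2.865.
ΔT = 2.48 × 2.865 = 7.11 °C.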